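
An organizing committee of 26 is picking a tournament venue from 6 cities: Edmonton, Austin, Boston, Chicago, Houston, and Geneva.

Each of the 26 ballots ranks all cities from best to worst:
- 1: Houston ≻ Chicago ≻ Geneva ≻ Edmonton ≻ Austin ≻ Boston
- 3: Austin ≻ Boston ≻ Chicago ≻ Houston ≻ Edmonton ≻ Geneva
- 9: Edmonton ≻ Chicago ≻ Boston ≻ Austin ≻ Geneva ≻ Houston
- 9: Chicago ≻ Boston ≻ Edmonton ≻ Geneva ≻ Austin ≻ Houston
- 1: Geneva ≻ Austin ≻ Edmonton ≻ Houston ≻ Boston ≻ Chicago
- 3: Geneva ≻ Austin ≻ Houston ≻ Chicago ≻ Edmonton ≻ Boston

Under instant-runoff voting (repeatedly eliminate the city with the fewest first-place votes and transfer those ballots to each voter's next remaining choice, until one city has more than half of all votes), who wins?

Chicago

Round 1: Edmonton 9, Austin 3, Boston 0, Chicago 9, Houston 1, Geneva 4. Boston eliminated.
Round 2: Edmonton 9, Austin 3, Chicago 9, Houston 1, Geneva 4. Houston eliminated.
Round 3: Edmonton 9, Austin 3, Chicago 10, Geneva 4. Austin eliminated.
Round 4: Edmonton 9, Chicago 13, Geneva 4. Geneva eliminated.
Round 5: Edmonton 10, Chicago 16. Chicago has a majority (≥14).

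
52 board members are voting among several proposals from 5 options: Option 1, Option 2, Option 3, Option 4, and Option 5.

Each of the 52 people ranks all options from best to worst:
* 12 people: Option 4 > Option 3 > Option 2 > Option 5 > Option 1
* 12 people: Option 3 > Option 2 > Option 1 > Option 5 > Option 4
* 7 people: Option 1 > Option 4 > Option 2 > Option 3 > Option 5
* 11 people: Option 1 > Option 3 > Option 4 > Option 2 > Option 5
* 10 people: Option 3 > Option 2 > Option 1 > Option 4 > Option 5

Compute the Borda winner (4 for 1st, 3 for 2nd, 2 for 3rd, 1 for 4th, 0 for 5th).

Option 1: 12×0 + 12×2 + 7×4 + 11×4 + 10×2 = 116
Option 2: 12×2 + 12×3 + 7×2 + 11×1 + 10×3 = 115
Option 3: 12×3 + 12×4 + 7×1 + 11×3 + 10×4 = 164
Option 4: 12×4 + 12×0 + 7×3 + 11×2 + 10×1 = 101
Option 5: 12×1 + 12×1 + 7×0 + 11×0 + 10×0 = 24

Option 3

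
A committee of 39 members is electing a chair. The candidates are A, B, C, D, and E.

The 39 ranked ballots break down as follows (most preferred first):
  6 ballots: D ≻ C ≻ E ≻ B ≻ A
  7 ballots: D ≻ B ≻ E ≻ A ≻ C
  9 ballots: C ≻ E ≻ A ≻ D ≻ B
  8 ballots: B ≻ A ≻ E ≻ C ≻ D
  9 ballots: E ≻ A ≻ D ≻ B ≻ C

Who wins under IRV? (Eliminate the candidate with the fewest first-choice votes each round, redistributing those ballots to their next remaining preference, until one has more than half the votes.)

Round 1: A 0, B 8, C 9, D 13, E 9. A eliminated.
Round 2: B 8, C 9, D 13, E 9. B eliminated.
Round 3: C 9, D 13, E 17. C eliminated.
Round 4: D 13, E 26. E has a majority (≥20).

E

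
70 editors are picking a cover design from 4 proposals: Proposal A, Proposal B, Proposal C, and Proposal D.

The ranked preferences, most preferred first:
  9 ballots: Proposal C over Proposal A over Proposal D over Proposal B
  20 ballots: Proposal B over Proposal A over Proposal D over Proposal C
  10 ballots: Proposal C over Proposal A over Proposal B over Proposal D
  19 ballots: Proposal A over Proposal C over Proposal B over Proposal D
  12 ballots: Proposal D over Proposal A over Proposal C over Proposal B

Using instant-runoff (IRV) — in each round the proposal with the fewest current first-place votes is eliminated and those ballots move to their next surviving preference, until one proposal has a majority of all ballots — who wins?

Proposal A

Round 1: Proposal A 19, Proposal B 20, Proposal C 19, Proposal D 12. Proposal D eliminated.
Round 2: Proposal A 31, Proposal B 20, Proposal C 19. Proposal C eliminated.
Round 3: Proposal A 50, Proposal B 20. Proposal A has a majority (≥36).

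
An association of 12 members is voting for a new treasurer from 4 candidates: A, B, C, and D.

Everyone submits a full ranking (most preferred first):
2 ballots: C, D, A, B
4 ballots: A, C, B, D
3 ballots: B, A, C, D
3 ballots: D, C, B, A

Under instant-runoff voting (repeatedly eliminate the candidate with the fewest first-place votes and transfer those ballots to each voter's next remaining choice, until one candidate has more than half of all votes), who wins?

Round 1: A 4, B 3, C 2, D 3. C eliminated.
Round 2: A 4, B 3, D 5. B eliminated.
Round 3: A 7, D 5. A has a majority (≥7).

A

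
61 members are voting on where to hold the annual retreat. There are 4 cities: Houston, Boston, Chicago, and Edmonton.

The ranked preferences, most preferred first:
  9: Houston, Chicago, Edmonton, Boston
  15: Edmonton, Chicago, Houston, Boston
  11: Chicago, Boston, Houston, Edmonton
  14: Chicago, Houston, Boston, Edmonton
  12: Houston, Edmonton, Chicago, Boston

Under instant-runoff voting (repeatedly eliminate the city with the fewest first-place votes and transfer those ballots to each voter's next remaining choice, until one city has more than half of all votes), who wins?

Round 1: Houston 21, Boston 0, Chicago 25, Edmonton 15. Boston eliminated.
Round 2: Houston 21, Chicago 25, Edmonton 15. Edmonton eliminated.
Round 3: Houston 21, Chicago 40. Chicago has a majority (≥31).

Chicago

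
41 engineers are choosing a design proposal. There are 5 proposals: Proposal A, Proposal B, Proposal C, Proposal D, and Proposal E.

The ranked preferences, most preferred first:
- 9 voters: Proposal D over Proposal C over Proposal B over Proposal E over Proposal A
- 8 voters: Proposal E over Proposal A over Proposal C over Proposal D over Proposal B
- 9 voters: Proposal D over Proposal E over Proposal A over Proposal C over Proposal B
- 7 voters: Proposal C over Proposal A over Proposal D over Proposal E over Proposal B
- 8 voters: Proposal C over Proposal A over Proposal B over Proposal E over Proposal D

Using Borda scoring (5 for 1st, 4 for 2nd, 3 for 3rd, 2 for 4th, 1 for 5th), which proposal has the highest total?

Proposal C

Proposal A: 9×1 + 8×4 + 9×3 + 7×4 + 8×4 = 128
Proposal B: 9×3 + 8×1 + 9×1 + 7×1 + 8×3 = 75
Proposal C: 9×4 + 8×3 + 9×2 + 7×5 + 8×5 = 153
Proposal D: 9×5 + 8×2 + 9×5 + 7×3 + 8×1 = 135
Proposal E: 9×2 + 8×5 + 9×4 + 7×2 + 8×2 = 124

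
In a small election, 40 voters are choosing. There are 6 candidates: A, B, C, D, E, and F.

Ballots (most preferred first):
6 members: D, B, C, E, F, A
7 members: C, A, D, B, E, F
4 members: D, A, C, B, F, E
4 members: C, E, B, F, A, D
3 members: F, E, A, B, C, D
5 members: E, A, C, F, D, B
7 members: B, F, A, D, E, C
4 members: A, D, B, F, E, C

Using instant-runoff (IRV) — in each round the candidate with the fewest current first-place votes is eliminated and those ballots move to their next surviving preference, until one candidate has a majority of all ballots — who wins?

D

Round 1: A 4, B 7, C 11, D 10, E 5, F 3. F eliminated.
Round 2: A 4, B 7, C 11, D 10, E 8. A eliminated.
Round 3: B 7, C 11, D 14, E 8. B eliminated.
Round 4: C 11, D 21, E 8. D has a majority (≥21).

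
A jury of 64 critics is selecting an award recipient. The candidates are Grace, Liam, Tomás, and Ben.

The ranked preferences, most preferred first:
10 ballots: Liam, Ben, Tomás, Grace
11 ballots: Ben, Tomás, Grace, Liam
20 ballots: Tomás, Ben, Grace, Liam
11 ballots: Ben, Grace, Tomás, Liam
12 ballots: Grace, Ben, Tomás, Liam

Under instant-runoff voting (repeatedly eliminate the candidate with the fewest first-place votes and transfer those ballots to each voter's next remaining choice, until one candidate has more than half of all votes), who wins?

Round 1: Grace 12, Liam 10, Tomás 20, Ben 22. Liam eliminated.
Round 2: Grace 12, Tomás 20, Ben 32. Grace eliminated.
Round 3: Tomás 20, Ben 44. Ben has a majority (≥33).

Ben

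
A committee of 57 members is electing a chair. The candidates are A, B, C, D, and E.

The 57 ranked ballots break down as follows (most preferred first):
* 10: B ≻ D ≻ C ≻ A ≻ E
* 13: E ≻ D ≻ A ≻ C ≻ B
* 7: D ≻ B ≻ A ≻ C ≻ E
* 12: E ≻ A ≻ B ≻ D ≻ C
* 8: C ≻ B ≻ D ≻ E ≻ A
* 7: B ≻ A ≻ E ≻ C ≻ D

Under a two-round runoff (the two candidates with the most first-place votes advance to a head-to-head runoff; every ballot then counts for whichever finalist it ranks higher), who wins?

Round 1 first-place votes: A 0, B 17, C 8, D 7, E 25. E and B advance.
Runoff: E is ranked above B on 25 ballots, B above E on 32.

B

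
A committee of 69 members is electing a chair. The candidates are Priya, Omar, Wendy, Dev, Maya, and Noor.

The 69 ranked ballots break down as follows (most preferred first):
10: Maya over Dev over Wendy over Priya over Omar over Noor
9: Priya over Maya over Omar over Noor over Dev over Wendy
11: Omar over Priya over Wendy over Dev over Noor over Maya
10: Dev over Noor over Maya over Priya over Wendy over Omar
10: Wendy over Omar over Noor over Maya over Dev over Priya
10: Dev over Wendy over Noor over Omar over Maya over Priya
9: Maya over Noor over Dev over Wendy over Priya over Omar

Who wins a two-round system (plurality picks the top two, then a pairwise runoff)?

Round 1 first-place votes: Priya 9, Omar 11, Wendy 10, Dev 20, Maya 19, Noor 0. Dev and Maya advance.
Runoff: Dev is ranked above Maya on 31 ballots, Maya above Dev on 38.

Maya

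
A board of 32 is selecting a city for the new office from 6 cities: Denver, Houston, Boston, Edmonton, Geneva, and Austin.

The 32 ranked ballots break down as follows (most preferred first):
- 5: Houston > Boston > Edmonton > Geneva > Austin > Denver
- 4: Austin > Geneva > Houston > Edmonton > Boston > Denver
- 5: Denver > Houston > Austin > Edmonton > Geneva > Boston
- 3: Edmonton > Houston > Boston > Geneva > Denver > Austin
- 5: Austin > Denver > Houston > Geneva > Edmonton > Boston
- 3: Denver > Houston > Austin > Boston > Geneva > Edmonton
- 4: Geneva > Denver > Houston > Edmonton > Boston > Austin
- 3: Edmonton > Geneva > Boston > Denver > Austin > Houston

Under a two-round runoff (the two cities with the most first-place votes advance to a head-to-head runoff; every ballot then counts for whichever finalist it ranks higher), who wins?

Denver

Round 1 first-place votes: Denver 8, Houston 5, Boston 0, Edmonton 6, Geneva 4, Austin 9. Austin and Denver advance.
Runoff: Austin is ranked above Denver on 14 ballots, Denver above Austin on 18.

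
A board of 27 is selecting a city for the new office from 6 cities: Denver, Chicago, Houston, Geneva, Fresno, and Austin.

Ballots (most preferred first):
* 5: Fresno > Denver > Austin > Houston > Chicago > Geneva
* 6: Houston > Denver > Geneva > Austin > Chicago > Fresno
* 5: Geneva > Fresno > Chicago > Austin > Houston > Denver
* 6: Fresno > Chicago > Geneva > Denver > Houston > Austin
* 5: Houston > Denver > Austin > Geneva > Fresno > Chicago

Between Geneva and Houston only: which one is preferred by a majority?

Houston

Geneva is ranked above Houston on 11 ballots; Houston above Geneva on 16.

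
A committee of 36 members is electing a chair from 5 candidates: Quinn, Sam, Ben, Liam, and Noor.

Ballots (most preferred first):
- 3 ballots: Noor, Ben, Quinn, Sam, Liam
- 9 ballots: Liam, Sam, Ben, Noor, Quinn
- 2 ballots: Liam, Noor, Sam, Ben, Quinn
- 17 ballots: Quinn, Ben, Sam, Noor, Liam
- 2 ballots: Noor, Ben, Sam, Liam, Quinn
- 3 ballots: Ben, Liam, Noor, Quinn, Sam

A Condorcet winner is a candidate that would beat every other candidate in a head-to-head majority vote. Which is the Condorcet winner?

Ben vs Quinn: 19–17
Ben vs Sam: 25–11
Ben vs Liam: 25–11
Ben vs Noor: 29–7
Ben beats every other candidate.

Ben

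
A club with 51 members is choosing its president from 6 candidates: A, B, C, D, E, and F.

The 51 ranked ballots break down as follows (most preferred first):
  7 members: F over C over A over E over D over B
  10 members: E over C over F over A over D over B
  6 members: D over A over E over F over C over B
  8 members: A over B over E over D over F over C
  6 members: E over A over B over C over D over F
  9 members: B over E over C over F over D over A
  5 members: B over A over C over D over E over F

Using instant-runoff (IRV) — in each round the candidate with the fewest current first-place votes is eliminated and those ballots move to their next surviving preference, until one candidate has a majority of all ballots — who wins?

Round 1: A 8, B 14, C 0, D 6, E 16, F 7. C eliminated.
Round 2: A 8, B 14, D 6, E 16, F 7. D eliminated.
Round 3: A 14, B 14, E 16, F 7. F eliminated.
Round 4: A 21, B 14, E 16. B eliminated.
Round 5: A 26, E 25. A has a majority (≥26).

A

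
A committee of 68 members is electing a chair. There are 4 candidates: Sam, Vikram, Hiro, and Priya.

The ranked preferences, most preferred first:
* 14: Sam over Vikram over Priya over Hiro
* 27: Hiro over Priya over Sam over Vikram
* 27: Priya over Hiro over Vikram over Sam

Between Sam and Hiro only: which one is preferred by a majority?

Hiro

Sam is ranked above Hiro on 14 ballots; Hiro above Sam on 54.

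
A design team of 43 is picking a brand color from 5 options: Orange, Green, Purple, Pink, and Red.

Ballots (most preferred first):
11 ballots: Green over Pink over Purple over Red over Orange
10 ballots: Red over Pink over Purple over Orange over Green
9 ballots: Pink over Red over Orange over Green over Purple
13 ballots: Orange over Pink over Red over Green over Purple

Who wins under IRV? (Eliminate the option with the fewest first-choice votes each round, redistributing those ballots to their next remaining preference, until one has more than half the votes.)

Red

Round 1: Orange 13, Green 11, Purple 0, Pink 9, Red 10. Purple eliminated.
Round 2: Orange 13, Green 11, Pink 9, Red 10. Pink eliminated.
Round 3: Orange 13, Green 11, Red 19. Green eliminated.
Round 4: Orange 13, Red 30. Red has a majority (≥22).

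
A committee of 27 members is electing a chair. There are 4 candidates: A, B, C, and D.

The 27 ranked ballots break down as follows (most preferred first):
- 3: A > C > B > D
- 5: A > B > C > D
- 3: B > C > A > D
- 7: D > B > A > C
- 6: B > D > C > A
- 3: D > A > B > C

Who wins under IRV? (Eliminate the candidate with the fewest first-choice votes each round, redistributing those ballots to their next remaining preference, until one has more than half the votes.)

Round 1: A 8, B 9, C 0, D 10. C eliminated.
Round 2: A 8, B 9, D 10. A eliminated.
Round 3: B 17, D 10. B has a majority (≥14).

B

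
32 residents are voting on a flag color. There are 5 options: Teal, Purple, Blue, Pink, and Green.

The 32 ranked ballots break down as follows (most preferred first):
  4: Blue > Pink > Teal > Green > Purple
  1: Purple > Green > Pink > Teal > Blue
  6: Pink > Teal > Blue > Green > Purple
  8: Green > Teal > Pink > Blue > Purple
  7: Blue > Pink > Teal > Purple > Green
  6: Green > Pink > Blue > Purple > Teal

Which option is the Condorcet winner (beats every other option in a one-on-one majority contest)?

Pink vs Teal: 24–8
Pink vs Purple: 31–1
Pink vs Blue: 21–11
Pink vs Green: 17–15
Pink beats every other option.

Pink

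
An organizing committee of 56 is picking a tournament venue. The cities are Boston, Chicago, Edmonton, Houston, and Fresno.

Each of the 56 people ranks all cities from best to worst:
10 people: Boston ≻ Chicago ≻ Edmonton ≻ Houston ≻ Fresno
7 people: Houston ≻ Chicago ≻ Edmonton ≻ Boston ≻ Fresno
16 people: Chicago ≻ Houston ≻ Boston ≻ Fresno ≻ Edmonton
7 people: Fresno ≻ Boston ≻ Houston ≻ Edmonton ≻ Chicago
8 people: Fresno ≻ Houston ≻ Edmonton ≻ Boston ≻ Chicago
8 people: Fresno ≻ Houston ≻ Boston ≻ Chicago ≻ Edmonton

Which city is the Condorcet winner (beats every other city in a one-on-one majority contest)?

Houston

Houston vs Boston: 39–17
Houston vs Chicago: 30–26
Houston vs Edmonton: 46–10
Houston vs Fresno: 33–23
Houston beats every other city.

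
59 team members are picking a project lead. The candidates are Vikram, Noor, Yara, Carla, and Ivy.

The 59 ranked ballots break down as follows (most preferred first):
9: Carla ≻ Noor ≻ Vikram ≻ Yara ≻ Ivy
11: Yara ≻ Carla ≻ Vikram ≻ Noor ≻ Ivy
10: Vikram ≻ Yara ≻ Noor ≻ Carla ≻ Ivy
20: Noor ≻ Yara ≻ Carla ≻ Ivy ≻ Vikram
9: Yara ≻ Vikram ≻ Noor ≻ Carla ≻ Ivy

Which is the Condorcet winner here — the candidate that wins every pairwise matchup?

Yara vs Vikram: 40–19
Yara vs Noor: 30–29
Yara vs Carla: 50–9
Yara vs Ivy: 59–0
Yara beats every other candidate.

Yara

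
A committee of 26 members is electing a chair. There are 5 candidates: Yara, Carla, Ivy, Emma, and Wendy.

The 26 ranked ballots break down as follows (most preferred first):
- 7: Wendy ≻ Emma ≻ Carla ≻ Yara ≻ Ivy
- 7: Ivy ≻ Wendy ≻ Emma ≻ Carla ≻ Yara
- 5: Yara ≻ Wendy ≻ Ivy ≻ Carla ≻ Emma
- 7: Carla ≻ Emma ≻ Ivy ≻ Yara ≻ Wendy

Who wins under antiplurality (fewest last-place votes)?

Carla

Last-place votes: Yara 7, Carla 0, Ivy 7, Emma 5, Wendy 7.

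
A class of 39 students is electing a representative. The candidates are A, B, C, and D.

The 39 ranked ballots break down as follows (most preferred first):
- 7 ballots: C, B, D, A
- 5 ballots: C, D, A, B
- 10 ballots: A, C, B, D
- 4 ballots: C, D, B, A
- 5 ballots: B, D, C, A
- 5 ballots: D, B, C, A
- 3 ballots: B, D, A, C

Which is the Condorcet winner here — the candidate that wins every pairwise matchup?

C

C vs A: 26–13
C vs B: 26–13
C vs D: 26–13
C beats every other candidate.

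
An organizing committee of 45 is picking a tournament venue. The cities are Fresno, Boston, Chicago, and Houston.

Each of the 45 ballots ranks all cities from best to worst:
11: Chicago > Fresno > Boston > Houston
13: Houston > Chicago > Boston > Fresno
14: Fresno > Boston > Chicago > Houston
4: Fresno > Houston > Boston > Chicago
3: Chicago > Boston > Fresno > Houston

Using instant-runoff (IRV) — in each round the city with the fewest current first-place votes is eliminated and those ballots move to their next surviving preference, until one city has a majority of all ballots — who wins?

Round 1: Fresno 18, Boston 0, Chicago 14, Houston 13. Boston eliminated.
Round 2: Fresno 18, Chicago 14, Houston 13. Houston eliminated.
Round 3: Fresno 18, Chicago 27. Chicago has a majority (≥23).

Chicago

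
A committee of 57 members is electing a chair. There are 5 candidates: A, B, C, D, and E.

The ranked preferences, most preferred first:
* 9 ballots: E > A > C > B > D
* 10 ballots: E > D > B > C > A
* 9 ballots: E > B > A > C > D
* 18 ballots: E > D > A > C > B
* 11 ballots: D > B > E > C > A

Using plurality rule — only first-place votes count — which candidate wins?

First-place votes: A 0, B 0, C 0, D 11, E 46.

E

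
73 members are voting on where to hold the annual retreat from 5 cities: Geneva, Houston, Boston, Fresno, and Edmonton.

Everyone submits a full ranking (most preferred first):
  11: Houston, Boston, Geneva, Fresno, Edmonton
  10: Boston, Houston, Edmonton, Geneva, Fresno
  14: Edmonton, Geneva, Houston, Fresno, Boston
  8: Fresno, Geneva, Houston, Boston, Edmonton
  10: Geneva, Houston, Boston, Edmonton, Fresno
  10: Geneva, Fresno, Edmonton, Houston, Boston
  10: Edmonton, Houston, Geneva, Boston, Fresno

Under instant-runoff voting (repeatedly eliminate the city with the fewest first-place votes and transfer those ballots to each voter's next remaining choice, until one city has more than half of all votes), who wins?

Round 1: Geneva 20, Houston 11, Boston 10, Fresno 8, Edmonton 24. Fresno eliminated.
Round 2: Geneva 28, Houston 11, Boston 10, Edmonton 24. Boston eliminated.
Round 3: Geneva 28, Houston 21, Edmonton 24. Houston eliminated.
Round 4: Geneva 39, Edmonton 34. Geneva has a majority (≥37).

Geneva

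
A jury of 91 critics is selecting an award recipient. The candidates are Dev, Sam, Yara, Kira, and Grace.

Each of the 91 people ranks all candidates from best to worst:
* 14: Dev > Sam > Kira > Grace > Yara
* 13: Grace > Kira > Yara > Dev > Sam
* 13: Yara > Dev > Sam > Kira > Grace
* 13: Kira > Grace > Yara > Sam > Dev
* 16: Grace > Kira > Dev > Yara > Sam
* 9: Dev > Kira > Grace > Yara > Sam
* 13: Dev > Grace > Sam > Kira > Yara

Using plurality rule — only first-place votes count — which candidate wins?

First-place votes: Dev 36, Sam 0, Yara 13, Kira 13, Grace 29.

Dev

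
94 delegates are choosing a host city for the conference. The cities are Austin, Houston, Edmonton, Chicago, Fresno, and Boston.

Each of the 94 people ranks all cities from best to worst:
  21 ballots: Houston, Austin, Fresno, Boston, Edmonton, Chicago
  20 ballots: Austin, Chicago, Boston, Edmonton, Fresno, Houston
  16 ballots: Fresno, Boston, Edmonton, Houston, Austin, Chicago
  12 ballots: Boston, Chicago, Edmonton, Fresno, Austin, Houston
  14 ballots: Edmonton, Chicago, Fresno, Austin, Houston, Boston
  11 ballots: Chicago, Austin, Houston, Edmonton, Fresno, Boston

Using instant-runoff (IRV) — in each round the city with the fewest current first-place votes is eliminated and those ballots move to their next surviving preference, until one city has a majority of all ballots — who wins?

Austin

Round 1: Austin 20, Houston 21, Edmonton 14, Chicago 11, Fresno 16, Boston 12. Chicago eliminated.
Round 2: Austin 31, Houston 21, Edmonton 14, Fresno 16, Boston 12. Boston eliminated.
Round 3: Austin 31, Houston 21, Edmonton 26, Fresno 16. Fresno eliminated.
Round 4: Austin 31, Houston 21, Edmonton 42. Houston eliminated.
Round 5: Austin 52, Edmonton 42. Austin has a majority (≥48).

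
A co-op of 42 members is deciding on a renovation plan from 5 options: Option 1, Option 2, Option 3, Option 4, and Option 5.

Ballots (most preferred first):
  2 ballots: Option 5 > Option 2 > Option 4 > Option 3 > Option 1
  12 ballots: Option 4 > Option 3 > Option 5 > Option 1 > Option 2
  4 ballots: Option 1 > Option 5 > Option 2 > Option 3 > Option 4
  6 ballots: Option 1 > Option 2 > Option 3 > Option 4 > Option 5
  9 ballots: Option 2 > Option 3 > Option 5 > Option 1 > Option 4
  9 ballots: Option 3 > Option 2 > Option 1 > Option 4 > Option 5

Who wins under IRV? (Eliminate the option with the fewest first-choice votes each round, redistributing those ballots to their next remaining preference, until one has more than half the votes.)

Option 2

Round 1: Option 1 10, Option 2 9, Option 3 9, Option 4 12, Option 5 2. Option 5 eliminated.
Round 2: Option 1 10, Option 2 11, Option 3 9, Option 4 12. Option 3 eliminated.
Round 3: Option 1 10, Option 2 20, Option 4 12. Option 1 eliminated.
Round 4: Option 2 30, Option 4 12. Option 2 has a majority (≥22).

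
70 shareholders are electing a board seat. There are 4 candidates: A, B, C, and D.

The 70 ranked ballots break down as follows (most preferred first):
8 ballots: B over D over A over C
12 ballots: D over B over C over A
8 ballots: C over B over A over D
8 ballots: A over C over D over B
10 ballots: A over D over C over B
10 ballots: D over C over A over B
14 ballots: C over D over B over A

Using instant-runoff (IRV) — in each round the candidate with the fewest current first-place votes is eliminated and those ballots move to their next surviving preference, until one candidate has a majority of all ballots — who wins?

Round 1: A 18, B 8, C 22, D 22. B eliminated.
Round 2: A 18, C 22, D 30. A eliminated.
Round 3: C 30, D 40. D has a majority (≥36).

D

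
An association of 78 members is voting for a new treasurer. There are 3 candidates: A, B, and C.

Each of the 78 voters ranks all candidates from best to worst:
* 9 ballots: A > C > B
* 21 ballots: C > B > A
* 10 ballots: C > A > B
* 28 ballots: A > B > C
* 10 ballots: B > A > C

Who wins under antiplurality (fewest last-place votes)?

Last-place votes: A 21, B 19, C 38.

B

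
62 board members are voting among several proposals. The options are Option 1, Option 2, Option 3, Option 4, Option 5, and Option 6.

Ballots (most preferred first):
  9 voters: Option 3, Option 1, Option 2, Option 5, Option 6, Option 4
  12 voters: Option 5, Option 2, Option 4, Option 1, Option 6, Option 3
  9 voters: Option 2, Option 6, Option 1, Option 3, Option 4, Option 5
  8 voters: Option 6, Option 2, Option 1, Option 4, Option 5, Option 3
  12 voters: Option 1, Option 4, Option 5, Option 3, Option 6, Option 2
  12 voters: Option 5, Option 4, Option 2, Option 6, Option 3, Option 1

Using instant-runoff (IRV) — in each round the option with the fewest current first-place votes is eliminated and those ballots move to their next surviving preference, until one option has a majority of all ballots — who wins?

Option 1

Round 1: Option 1 12, Option 2 9, Option 3 9, Option 4 0, Option 5 24, Option 6 8. Option 4 eliminated.
Round 2: Option 1 12, Option 2 9, Option 3 9, Option 5 24, Option 6 8. Option 6 eliminated.
Round 3: Option 1 12, Option 2 17, Option 3 9, Option 5 24. Option 3 eliminated.
Round 4: Option 1 21, Option 2 17, Option 5 24. Option 2 eliminated.
Round 5: Option 1 38, Option 5 24. Option 1 has a majority (≥32).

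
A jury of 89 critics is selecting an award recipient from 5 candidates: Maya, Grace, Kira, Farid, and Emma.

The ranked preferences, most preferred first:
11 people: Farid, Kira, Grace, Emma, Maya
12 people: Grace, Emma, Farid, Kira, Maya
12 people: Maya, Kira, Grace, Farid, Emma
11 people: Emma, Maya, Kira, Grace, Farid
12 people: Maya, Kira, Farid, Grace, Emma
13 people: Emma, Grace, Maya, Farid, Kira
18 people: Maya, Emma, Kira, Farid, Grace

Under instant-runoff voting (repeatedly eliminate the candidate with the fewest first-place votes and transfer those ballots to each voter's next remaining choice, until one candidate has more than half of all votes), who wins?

Round 1: Maya 42, Grace 12, Kira 0, Farid 11, Emma 24. Kira eliminated.
Round 2: Maya 42, Grace 12, Farid 11, Emma 24. Farid eliminated.
Round 3: Maya 42, Grace 23, Emma 24. Grace eliminated.
Round 4: Maya 42, Emma 47. Emma has a majority (≥45).

Emma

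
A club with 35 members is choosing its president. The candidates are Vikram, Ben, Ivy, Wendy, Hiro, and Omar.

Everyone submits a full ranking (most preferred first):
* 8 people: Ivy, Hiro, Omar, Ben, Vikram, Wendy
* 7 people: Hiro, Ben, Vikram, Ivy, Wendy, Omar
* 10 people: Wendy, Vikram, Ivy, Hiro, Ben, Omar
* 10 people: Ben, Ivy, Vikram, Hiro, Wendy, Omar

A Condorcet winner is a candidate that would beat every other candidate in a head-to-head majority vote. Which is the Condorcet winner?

Ivy vs Vikram: 18–17
Ivy vs Ben: 18–17
Ivy vs Wendy: 25–10
Ivy vs Hiro: 28–7
Ivy vs Omar: 35–0
Ivy beats every other candidate.

Ivy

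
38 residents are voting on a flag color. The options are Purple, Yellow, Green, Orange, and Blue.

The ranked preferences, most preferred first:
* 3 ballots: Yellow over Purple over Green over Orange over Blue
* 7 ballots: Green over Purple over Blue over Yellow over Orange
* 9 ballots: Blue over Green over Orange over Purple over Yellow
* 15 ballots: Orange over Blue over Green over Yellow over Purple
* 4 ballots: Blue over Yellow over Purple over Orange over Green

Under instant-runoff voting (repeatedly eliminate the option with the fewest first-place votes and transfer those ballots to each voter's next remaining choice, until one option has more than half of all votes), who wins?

Blue

Round 1: Purple 0, Yellow 3, Green 7, Orange 15, Blue 13. Purple eliminated.
Round 2: Yellow 3, Green 7, Orange 15, Blue 13. Yellow eliminated.
Round 3: Green 10, Orange 15, Blue 13. Green eliminated.
Round 4: Orange 18, Blue 20. Blue has a majority (≥20).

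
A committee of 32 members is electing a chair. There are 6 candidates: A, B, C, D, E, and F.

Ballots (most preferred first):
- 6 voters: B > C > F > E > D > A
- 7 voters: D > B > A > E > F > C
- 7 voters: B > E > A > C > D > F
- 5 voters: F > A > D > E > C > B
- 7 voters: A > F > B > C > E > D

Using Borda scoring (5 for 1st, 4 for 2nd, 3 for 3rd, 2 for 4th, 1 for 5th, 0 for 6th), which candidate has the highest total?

A: 6×0 + 7×3 + 7×3 + 5×4 + 7×5 = 97
B: 6×5 + 7×4 + 7×5 + 5×0 + 7×3 = 114
C: 6×4 + 7×0 + 7×2 + 5×1 + 7×2 = 57
D: 6×1 + 7×5 + 7×1 + 5×3 + 7×0 = 63
E: 6×2 + 7×2 + 7×4 + 5×2 + 7×1 = 71
F: 6×3 + 7×1 + 7×0 + 5×5 + 7×4 = 78

B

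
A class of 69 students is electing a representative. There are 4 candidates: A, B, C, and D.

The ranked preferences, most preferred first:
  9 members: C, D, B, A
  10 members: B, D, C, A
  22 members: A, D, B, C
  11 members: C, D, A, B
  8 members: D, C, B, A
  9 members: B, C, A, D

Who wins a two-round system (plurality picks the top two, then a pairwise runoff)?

C

Round 1 first-place votes: A 22, B 19, C 20, D 8. A and C advance.
Runoff: A is ranked above C on 22 ballots, C above A on 47.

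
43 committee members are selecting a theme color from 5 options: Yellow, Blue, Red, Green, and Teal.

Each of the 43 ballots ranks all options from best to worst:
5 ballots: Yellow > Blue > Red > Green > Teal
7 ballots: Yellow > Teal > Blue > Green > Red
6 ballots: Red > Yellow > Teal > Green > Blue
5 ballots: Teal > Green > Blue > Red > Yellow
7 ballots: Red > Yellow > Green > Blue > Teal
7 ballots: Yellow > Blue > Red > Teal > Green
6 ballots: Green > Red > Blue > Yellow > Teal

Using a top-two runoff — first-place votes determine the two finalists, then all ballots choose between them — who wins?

Round 1 first-place votes: Yellow 19, Blue 0, Red 13, Green 6, Teal 5. Yellow and Red advance.
Runoff: Yellow is ranked above Red on 19 ballots, Red above Yellow on 24.

Red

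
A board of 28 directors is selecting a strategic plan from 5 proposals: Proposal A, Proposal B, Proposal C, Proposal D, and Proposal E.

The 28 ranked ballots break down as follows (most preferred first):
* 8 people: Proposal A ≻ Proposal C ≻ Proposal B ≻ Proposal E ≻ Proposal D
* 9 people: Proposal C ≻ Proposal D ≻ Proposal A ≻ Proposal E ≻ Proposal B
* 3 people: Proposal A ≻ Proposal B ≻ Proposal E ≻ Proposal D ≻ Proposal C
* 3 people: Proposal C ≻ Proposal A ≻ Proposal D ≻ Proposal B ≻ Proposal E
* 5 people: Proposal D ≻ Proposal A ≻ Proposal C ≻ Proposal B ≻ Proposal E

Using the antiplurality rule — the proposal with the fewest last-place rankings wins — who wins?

Last-place votes: Proposal A 0, Proposal B 9, Proposal C 3, Proposal D 8, Proposal E 8.

Proposal A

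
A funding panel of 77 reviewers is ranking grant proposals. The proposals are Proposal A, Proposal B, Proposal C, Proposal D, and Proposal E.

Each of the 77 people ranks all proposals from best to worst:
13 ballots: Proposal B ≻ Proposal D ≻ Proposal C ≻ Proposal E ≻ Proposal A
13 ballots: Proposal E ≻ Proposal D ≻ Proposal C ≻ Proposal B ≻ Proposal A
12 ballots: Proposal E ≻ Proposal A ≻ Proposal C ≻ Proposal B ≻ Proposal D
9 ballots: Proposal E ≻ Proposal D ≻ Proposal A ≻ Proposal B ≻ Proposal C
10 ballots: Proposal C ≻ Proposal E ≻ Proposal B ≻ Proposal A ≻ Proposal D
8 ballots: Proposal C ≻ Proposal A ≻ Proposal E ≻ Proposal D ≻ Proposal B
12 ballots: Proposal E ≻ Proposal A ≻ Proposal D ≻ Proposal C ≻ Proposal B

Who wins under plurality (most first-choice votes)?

First-place votes: Proposal A 0, Proposal B 13, Proposal C 18, Proposal D 0, Proposal E 46.

Proposal E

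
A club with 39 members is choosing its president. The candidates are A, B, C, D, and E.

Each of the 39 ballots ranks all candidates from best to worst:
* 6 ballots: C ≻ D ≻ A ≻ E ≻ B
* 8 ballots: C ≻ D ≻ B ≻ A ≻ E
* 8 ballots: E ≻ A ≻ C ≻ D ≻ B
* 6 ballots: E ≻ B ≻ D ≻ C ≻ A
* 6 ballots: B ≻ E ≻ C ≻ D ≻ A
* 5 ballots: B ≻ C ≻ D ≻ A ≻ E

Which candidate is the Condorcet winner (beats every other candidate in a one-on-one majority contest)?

E

E vs A: 20–19
E vs B: 20–19
E vs C: 20–19
E vs D: 20–19
E beats every other candidate.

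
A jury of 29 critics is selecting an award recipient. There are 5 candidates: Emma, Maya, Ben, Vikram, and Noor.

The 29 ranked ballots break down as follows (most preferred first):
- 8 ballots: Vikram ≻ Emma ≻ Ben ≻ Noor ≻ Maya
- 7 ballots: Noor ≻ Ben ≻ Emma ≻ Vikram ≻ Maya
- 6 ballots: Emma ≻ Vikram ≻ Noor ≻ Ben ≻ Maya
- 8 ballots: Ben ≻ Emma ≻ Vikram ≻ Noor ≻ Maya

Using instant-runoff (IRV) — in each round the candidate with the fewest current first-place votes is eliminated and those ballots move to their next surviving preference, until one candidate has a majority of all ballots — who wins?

Round 1: Emma 6, Maya 0, Ben 8, Vikram 8, Noor 7. Maya eliminated.
Round 2: Emma 6, Ben 8, Vikram 8, Noor 7. Emma eliminated.
Round 3: Ben 8, Vikram 14, Noor 7. Noor eliminated.
Round 4: Ben 15, Vikram 14. Ben has a majority (≥15).

Ben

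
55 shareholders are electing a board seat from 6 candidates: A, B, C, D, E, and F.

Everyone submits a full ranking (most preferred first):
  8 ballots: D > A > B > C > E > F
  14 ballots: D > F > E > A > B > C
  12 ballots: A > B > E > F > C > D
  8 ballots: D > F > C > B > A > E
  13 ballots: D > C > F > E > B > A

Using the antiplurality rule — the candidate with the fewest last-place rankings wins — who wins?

B

Last-place votes: A 13, B 0, C 14, D 12, E 8, F 8.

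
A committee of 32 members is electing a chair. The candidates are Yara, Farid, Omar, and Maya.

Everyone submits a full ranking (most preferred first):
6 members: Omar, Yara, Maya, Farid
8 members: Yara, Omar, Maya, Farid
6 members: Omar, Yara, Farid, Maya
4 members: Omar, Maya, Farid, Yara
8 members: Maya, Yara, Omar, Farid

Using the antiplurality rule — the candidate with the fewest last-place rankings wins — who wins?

Last-place votes: Yara 4, Farid 22, Omar 0, Maya 6.

Omar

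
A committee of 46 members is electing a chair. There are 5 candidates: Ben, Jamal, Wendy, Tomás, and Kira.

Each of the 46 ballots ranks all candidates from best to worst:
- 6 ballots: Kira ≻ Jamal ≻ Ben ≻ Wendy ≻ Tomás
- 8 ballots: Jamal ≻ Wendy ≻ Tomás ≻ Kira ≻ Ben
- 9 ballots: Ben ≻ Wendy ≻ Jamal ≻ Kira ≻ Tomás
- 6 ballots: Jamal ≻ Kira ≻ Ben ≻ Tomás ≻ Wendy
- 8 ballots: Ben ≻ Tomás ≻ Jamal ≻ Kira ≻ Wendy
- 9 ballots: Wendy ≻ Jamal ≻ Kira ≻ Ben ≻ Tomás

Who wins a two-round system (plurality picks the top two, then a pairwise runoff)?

Jamal

Round 1 first-place votes: Ben 17, Jamal 14, Wendy 9, Tomás 0, Kira 6. Ben and Jamal advance.
Runoff: Ben is ranked above Jamal on 17 ballots, Jamal above Ben on 29.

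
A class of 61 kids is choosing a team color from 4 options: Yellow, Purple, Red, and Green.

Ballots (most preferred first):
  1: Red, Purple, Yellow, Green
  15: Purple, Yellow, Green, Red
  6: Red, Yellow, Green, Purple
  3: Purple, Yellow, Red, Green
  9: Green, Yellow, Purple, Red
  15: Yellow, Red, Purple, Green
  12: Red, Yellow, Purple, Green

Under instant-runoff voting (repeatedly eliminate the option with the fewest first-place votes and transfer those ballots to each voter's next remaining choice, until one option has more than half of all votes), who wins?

Round 1: Yellow 15, Purple 18, Red 19, Green 9. Green eliminated.
Round 2: Yellow 24, Purple 18, Red 19. Purple eliminated.
Round 3: Yellow 42, Red 19. Yellow has a majority (≥31).

Yellow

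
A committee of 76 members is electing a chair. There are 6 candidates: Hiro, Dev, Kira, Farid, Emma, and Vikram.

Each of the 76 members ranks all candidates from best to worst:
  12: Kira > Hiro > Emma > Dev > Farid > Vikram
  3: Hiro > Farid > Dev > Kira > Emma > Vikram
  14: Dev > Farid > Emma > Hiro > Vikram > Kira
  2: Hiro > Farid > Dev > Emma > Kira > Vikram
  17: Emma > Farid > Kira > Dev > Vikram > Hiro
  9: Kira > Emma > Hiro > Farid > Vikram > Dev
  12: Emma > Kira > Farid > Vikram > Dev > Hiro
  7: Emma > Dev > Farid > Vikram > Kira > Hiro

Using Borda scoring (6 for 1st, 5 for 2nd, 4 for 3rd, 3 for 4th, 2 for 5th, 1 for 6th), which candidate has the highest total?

Hiro: 12×5 + 3×6 + 14×3 + 2×6 + 17×1 + 9×4 + 12×1 + 7×1 = 204
Dev: 12×3 + 3×4 + 14×6 + 2×4 + 17×3 + 9×1 + 12×2 + 7×5 = 259
Kira: 12×6 + 3×3 + 14×1 + 2×2 + 17×4 + 9×6 + 12×5 + 7×2 = 295
Farid: 12×2 + 3×5 + 14×5 + 2×5 + 17×5 + 9×3 + 12×4 + 7×4 = 307
Emma: 12×4 + 3×2 + 14×4 + 2×3 + 17×6 + 9×5 + 12×6 + 7×6 = 377
Vikram: 12×1 + 3×1 + 14×2 + 2×1 + 17×2 + 9×2 + 12×3 + 7×3 = 154

Emma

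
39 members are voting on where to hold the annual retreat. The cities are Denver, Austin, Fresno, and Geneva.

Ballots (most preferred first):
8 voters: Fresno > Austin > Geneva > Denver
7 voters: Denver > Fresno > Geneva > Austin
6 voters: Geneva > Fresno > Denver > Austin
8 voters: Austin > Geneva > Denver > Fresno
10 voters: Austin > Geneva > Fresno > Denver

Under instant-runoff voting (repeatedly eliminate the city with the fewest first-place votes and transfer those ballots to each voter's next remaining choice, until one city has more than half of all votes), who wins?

Fresno

Round 1: Denver 7, Austin 18, Fresno 8, Geneva 6. Geneva eliminated.
Round 2: Denver 7, Austin 18, Fresno 14. Denver eliminated.
Round 3: Austin 18, Fresno 21. Fresno has a majority (≥20).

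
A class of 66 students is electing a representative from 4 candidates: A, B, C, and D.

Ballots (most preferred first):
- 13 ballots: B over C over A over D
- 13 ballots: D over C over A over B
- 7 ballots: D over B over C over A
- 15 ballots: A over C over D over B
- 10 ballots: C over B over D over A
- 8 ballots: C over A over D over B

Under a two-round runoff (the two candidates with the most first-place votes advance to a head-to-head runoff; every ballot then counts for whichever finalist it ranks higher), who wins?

C

Round 1 first-place votes: A 15, B 13, C 18, D 20. D and C advance.
Runoff: D is ranked above C on 20 ballots, C above D on 46.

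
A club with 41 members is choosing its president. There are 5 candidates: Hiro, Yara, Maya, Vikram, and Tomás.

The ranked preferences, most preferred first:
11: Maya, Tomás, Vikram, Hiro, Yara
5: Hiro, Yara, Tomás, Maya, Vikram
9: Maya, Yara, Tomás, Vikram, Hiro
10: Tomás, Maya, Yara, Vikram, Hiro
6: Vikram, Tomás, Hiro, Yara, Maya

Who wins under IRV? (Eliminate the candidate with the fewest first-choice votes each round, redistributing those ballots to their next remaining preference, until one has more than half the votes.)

Tomás

Round 1: Hiro 5, Yara 0, Maya 20, Vikram 6, Tomás 10. Yara eliminated.
Round 2: Hiro 5, Maya 20, Vikram 6, Tomás 10. Hiro eliminated.
Round 3: Maya 20, Vikram 6, Tomás 15. Vikram eliminated.
Round 4: Maya 20, Tomás 21. Tomás has a majority (≥21).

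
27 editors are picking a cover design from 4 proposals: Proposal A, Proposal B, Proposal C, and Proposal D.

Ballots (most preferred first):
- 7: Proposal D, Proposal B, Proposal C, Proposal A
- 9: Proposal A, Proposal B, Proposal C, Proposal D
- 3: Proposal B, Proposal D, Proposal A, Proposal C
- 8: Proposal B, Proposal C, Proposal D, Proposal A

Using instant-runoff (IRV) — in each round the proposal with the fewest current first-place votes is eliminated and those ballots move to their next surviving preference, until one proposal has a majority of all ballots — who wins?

Proposal B

Round 1: Proposal A 9, Proposal B 11, Proposal C 0, Proposal D 7. Proposal C eliminated.
Round 2: Proposal A 9, Proposal B 11, Proposal D 7. Proposal D eliminated.
Round 3: Proposal A 9, Proposal B 18. Proposal B has a majority (≥14).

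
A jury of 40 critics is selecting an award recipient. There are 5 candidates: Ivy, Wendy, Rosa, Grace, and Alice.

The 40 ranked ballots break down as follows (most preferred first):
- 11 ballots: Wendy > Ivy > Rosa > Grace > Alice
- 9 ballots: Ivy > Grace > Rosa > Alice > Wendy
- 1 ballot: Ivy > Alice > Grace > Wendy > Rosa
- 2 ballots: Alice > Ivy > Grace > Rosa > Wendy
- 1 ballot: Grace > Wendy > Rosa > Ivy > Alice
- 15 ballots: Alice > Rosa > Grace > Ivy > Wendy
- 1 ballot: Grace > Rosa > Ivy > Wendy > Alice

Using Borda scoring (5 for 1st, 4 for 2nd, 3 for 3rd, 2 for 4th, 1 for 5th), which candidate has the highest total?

Ivy

Ivy: 11×4 + 9×5 + 1×5 + 2×4 + 1×2 + 15×2 + 1×3 = 137
Wendy: 11×5 + 9×1 + 1×2 + 2×1 + 1×4 + 15×1 + 1×2 = 89
Rosa: 11×3 + 9×3 + 1×1 + 2×2 + 1×3 + 15×4 + 1×4 = 132
Grace: 11×2 + 9×4 + 1×3 + 2×3 + 1×5 + 15×3 + 1×5 = 122
Alice: 11×1 + 9×2 + 1×4 + 2×5 + 1×1 + 15×5 + 1×1 = 120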